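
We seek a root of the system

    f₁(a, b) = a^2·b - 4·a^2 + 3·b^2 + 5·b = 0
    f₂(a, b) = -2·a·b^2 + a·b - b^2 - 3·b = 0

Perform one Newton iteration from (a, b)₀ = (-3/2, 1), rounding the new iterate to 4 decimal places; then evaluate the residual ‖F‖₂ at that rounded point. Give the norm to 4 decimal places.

At (-3/2, 1): F = (1.2500, -2.5000).
Jacobian J = [[2·a·b - 8·a, a^2 + 6·b + 5], [-2·b^2 + b, -4·a·b + a - 2·b - 3]].
At the point, J = [[9.0000, 13.2500], [-1.0000, -0.5000]] (det J = 8.7500).
Solving J·Δ = −F gives Δ = (-3.7143, 2.4286).
Then the next iterate is (a, b)₁ = (-5.2143, 3.4286).
Re-evaluating at (-5.2143, 3.4286): F = (36.873142, 82.672453), so ‖F‖₂ = 90.5227.

90.5227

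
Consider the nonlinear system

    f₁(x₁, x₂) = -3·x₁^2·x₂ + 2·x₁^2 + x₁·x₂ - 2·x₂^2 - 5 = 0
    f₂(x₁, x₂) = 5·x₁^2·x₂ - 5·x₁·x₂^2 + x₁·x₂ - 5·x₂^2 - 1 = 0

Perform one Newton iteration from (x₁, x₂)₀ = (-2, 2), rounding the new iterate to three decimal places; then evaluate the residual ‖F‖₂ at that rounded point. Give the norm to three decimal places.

9.201

At (-2, 2): F = (-33.000, 55.000).
Jacobian J = [[-6·x₁·x₂ + 4·x₁ + x₂, -3·x₁^2 + x₁ - 4·x₂], [10·x₁·x₂ - 5·x₂^2 + x₂, 5·x₁^2 - 10·x₁·x₂ + x₁ - 10·x₂]].
At the point, J = [[18.000, -22.000], [-58.000, 38.000]] (det J = -592.000).
Solving J·Δ = −F gives Δ = (-0.074, -1.561).
Then the next iterate is (x₁, x₂)₁ = (-2.074, 0.439).
Re-evaluating at (-2.074, 0.439): F = (-3.35802, 8.56617), so ‖F‖₂ = 9.201.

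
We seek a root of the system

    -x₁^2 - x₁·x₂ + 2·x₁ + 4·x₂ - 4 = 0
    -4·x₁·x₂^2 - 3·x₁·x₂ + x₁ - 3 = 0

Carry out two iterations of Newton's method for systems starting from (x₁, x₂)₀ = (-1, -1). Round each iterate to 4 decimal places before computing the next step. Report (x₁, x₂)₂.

(114.8462, 24.5692)

At (-1, -1): F = (-12.0000, -3.0000).
Jacobian J = [[-2·x₁ - x₂ + 2, -x₁ + 4], [-4·x₂^2 - 3·x₂ + 1, -8·x₁·x₂ - 3·x₁]].
At the point, J = [[5.0000, 5.0000], [0.0000, -5.0000]] (det J = -25.0000).
Solving J·Δ = −F gives Δ = (3.0000, -0.6000).
Then the next iterate is (x₁, x₂)₁ = (2.0000, -1.6000).
Round to (2.0000, -1.6000) and repeat: F = (-7.2000, -11.8800), J = [[-0.4000, 2.0000], [-4.4400, 19.6000]].
Δ = (112.8462, 26.1692), so (x₁, x₂)₂ = (114.8462, 24.5692).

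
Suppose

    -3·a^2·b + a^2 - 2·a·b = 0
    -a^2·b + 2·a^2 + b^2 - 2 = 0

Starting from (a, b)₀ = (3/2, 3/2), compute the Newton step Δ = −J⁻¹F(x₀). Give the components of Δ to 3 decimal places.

(-0.917, 0.000)

At (3/2, 3/2): F = (-12.375, 1.375).
Jacobian J = [[-6·a·b + 2·a - 2·b, -3·a^2 - 2·a], [-2·a·b + 4·a, -a^2 + 2·b]].
At the point, J = [[-13.500, -9.750], [1.500, 0.750]] (det J = 4.500).
Solving J·Δ = −F gives Δ = (-0.917, 0.000).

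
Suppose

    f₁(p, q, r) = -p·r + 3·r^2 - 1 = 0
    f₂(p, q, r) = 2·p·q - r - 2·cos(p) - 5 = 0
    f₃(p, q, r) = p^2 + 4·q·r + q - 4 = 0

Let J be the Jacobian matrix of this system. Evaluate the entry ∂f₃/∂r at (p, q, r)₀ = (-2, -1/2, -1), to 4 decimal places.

-2.0000

∂f₃/∂r = 4·q.
At (-2, -1/2, -1) this is -2.0000.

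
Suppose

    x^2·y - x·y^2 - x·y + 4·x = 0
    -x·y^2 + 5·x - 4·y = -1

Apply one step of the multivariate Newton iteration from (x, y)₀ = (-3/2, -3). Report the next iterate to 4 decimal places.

(-0.1741, -1.9464)

At (-3/2, -3): F = (-3.7500, 19.0000).
Jacobian J = [[2·x·y - y^2 - y + 4, x^2 - 2·x·y - x], [-y^2 + 5, -2·x·y - 4]].
At the point, J = [[7.0000, -5.2500], [-4.0000, -13.0000]] (det J = -112.0000).
Solving J·Δ = −F gives Δ = (1.3259, 1.0536).
Then the next iterate is (x, y)₁ = (-0.1741, -1.9464).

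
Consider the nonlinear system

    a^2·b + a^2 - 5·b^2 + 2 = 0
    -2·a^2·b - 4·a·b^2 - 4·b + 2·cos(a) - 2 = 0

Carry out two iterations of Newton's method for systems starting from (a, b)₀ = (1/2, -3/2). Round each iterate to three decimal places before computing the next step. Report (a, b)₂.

At (1/2, -3/2): F = (-9.375, 2.00517).
Jacobian J = [[2·a·b + 2·a, a^2 - 10·b], [-4·a·b - 4·b^2 - 2·sin(a), -2·a^2 - 8·a·b - 4]].
At the point, J = [[-0.500, 15.250], [-6.95885, 1.500]] (det J = 105.37248).
Solving J·Δ = −F gives Δ = (0.424, 0.629).
Then the next iterate is (a, b)₁ = (0.924, -0.871).
Round to (0.924, -0.871) and repeat: F = (-1.68307, 1.37261), J = [[0.23839, 9.56378], [-1.41139, 0.73088]].
Δ = (1.050, 0.150), so (a, b)₂ = (1.974, -0.721).

(1.974, -0.721)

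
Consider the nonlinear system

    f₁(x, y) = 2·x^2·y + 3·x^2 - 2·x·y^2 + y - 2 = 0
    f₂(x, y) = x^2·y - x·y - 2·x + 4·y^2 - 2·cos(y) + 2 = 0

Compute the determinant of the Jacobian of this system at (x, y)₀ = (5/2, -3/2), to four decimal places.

274.1025

J = [[4·x·y + 6·x - 2·y^2, 2·x^2 - 4·x·y + 1], [2·x·y - y - 2, x^2 - x + 8·y + 2·sin(y)]].
At the point, J = [[-4.5000, 28.5000], [-8.0000, -10.244990]].
det J = 274.1025.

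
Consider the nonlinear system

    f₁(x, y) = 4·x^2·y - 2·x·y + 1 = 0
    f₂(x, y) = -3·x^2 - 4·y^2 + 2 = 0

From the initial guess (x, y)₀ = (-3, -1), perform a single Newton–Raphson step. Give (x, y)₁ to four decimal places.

At (-3, -1): F = (-41.0000, -29.0000).
Jacobian J = [[8·x·y - 2·y, 4·x^2 - 2·x], [-6·x, -8·y]].
At the point, J = [[26.0000, 42.0000], [18.0000, 8.0000]] (det J = -548.0000).
Solving J·Δ = −F gives Δ = (1.6241, -0.0292).
Then the next iterate is (x, y)₁ = (-1.3759, -1.0292).

(-1.3759, -1.0292)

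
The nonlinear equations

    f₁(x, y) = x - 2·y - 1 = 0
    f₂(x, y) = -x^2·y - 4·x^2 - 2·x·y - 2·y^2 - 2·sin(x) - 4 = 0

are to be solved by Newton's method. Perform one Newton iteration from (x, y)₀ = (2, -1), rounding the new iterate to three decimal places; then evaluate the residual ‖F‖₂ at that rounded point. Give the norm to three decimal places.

At (2, -1): F = (3.000, -15.81859).
Jacobian J = [[1, -2], [-2·x·y - 8·x - 2·y - 2·cos(x), -x^2 - 2·x - 4·y]].
At the point, J = [[1.000, -2.000], [-9.16771, -4.000]] (det J = -22.33541).
Solving J·Δ = −F gives Δ = (-1.954, 0.523).
Then the next iterate is (x, y)₁ = (0.046, -0.477).
Re-evaluating at (0.046, -0.477): F = (0.000, -4.51060), so ‖F‖₂ = 4.511.

4.511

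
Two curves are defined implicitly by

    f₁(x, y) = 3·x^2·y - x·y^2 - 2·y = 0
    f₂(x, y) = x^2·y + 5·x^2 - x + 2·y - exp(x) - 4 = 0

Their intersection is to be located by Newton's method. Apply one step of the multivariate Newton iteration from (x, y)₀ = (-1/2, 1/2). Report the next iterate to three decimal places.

(-0.762, 0.444)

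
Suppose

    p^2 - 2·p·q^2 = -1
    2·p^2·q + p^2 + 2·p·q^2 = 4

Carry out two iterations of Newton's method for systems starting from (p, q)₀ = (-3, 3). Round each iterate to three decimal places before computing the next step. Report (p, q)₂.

(-1.408, 1.049)

At (-3, 3): F = (64.000, 5.000).
Jacobian J = [[2·p - 2·q^2, -4·p·q], [4·p·q + 2·p + 2·q^2, 2·p^2 + 4·p·q]].
At the point, J = [[-24.000, 36.000], [-24.000, -18.000]] (det J = 1296.000).
Solving J·Δ = −F gives Δ = (1.028, -1.093).
Then the next iterate is (p, q)₁ = (-1.972, 1.907).
Round to (-1.972, 1.907) and repeat: F = (19.23173, 0.37766), J = [[-11.21730, 15.04242], [-11.71312, -7.26485]].
Δ = (0.564, -0.858), so (p, q)₂ = (-1.408, 1.049).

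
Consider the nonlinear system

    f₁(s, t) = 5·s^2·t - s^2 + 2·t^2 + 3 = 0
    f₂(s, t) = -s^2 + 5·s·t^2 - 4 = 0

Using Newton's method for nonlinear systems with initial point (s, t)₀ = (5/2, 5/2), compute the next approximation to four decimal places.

(1.4402, 1.8591)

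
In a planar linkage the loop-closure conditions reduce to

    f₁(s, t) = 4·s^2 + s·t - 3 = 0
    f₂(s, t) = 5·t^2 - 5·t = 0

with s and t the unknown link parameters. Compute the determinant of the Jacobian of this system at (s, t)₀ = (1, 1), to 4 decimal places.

J = [[8·s + t, s], [0, 10·t - 5]].
At the point, J = [[9.0000, 1.0000], [0.0000, 5.0000]].
det J = 45.0000.

45.0000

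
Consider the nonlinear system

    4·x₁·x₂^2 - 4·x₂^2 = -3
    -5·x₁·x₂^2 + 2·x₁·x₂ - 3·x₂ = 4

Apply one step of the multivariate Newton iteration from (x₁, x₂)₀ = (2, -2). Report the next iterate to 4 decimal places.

(1.8419, -0.9706)

At (2, -2): F = (19.0000, -46.0000).
Jacobian J = [[4·x₂^2, 8·x₁·x₂ - 8·x₂], [-5·x₂^2 + 2·x₂, -10·x₁·x₂ + 2·x₁ - 3]].
At the point, J = [[16.0000, -16.0000], [-24.0000, 41.0000]] (det J = 272.0000).
Solving J·Δ = −F gives Δ = (-0.1581, 1.0294).
Then the next iterate is (x₁, x₂)₁ = (1.8419, -0.9706).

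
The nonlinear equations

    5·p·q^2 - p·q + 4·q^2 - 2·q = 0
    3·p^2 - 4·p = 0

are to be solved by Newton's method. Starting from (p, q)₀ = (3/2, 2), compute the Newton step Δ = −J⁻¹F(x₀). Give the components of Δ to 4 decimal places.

(-0.1500, -0.8541)

At (3/2, 2): F = (39.0000, 0.7500).
Jacobian J = [[5·q^2 - q, 10·p·q - p + 8·q - 2], [6·p - 4, 0]].
At the point, J = [[18.0000, 42.5000], [5.0000, 0.0000]] (det J = -212.5000).
Solving J·Δ = −F gives Δ = (-0.1500, -0.8541).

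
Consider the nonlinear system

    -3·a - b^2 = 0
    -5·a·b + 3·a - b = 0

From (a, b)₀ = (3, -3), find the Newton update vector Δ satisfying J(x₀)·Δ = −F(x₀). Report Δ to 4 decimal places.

At (3, -3): F = (-18.0000, 57.0000).
Jacobian J = [[-3, -2·b], [-5·b + 3, -5·a - 1]].
At the point, J = [[-3.0000, 6.0000], [18.0000, -16.0000]] (det J = -60.0000).
Solving J·Δ = −F gives Δ = (-0.9000, 2.5500).

(-0.9000, 2.5500)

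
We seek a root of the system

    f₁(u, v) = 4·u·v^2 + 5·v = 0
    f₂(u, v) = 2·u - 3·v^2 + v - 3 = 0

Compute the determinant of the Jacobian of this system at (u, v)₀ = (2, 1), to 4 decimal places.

J = [[4·v^2, 8·u·v + 5], [2, -6·v + 1]].
At the point, J = [[4.0000, 21.0000], [2.0000, -5.0000]].
det J = -62.0000.

-62.0000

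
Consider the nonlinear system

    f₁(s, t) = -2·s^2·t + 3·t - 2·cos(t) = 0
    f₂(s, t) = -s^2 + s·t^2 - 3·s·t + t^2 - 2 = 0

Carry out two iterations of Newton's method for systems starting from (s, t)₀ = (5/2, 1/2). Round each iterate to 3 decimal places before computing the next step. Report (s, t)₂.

(-0.703, 0.198)

At (5/2, 1/2): F = (-6.50517, -11.125).
Jacobian J = [[-4·s·t, -2·s^2 + 2·sin(t) + 3], [-2·s + t^2 - 3·t, 2·s·t - 3·s + 2·t]].
At the point, J = [[-5.000, -8.54115], [-6.250, -4.000]] (det J = -33.38218).
Solving J·Δ = −F gives Δ = (-2.067, 0.448).
Then the next iterate is (s, t)₁ = (0.433, 0.948).
Round to (0.433, 0.948) and repeat: F = (1.32190, -2.13110), J = [[-1.64194, 4.24952], [-2.81130, 1.41797]].
Δ = (-1.136, -0.750), so (s, t)₂ = (-0.703, 0.198).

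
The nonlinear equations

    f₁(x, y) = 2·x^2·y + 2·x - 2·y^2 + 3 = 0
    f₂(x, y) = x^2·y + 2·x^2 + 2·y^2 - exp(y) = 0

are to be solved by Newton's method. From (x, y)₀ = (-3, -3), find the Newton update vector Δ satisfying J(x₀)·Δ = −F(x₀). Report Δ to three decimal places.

(-0.134, 2.670)

At (-3, -3): F = (-75.000, 8.95021).
Jacobian J = [[4·x·y + 2, 2·x^2 - 4·y], [2·x·y + 4·x, x^2 + 4·y - exp(y)]].
At the point, J = [[38.000, 30.000], [6.000, -3.04979]] (det J = -295.89191).
Solving J·Δ = −F gives Δ = (-0.134, 2.670).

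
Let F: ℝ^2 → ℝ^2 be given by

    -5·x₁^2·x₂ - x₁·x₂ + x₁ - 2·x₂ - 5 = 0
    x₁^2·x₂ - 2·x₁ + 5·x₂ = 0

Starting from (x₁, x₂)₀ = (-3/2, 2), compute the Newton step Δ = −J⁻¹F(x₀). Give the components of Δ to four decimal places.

(0.1022, -2.3011)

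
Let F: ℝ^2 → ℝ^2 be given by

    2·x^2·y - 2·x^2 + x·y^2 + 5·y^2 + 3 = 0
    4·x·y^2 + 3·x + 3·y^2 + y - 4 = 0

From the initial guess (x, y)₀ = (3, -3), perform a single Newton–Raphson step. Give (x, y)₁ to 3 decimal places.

(2.172, -1.824)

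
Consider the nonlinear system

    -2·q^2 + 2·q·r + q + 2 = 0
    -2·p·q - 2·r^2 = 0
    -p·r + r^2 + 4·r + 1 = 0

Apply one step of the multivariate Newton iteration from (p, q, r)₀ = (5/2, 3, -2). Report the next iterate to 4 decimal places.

At (5/2, 3, -2): F = (-25.0000, -23.0000, 2.0000).
Jacobian J = [[0, -4·q + 2·r + 1, 2·q], [-2·q, -2·p, -4·r], [-r, 0, -p + 2·r + 4]].
At the point, J = [[0.0000, -15.0000, 6.0000], [-6.0000, -5.0000, 8.0000], [2.0000, 0.0000, -2.5000]] (det J = 45.0000).
Solving J·Δ = −F gives Δ = (-8.2222, -3.9778, -5.7778).
Then the next iterate is (p, q, r)₁ = (-5.7222, -0.9778, -7.7778).

(-5.7222, -0.9778, -7.7778)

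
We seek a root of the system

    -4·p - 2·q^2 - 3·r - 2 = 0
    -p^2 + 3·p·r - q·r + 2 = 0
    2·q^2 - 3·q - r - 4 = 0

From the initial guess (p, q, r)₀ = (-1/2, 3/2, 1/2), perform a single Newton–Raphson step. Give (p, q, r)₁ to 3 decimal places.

(-2.288, 2.477, -1.070)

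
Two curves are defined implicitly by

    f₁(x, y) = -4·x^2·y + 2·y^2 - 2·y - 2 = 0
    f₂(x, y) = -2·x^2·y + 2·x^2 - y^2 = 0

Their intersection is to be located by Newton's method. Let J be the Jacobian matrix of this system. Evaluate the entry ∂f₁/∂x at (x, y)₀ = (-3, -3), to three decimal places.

∂f₁/∂x = -8·x·y.
At (-3, -3) this is -72.000.

-72.000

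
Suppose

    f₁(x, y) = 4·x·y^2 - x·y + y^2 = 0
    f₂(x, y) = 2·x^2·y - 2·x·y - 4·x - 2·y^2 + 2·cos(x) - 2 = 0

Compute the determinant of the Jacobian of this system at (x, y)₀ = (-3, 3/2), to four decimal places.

J = [[4·y^2 - y, 8·x·y - x + 2·y], [4·x·y - 2·y - 2·sin(x) - 4, 2·x^2 - 2·x - 4·y]].
At the point, J = [[7.5000, -30.0000], [-24.717760, 18.0000]].
det J = -606.5328.

-606.5328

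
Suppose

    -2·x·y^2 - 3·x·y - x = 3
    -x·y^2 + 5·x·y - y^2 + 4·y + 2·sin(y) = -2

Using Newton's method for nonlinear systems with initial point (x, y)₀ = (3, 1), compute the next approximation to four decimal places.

At (3, 1): F = (-21.0000, 18.682942).
Jacobian J = [[-2·y^2 - 3·y - 1, -4·x·y - 3·x], [-y^2 + 5·y, -2·x·y + 5·x - 2·y + 2·cos(y) + 4]].
At the point, J = [[-6.0000, -21.0000], [4.0000, 12.080605]] (det J = 11.516372).
Solving J·Δ = −F gives Δ = (-12.0393, 2.4398).
Then the next iterate is (x, y)₁ = (-9.0393, 3.4398).

(-9.0393, 3.4398)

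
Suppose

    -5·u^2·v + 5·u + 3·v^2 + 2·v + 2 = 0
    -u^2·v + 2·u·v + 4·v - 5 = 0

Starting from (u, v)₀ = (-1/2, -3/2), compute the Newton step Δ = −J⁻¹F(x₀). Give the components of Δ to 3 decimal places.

At (-1/2, -3/2): F = (5.125, -9.125).
Jacobian J = [[-10·u·v + 5, -5·u^2 + 6·v + 2], [-2·u·v + 2·v, -u^2 + 2·u + 4]].
At the point, J = [[-2.500, -8.250], [-4.500, 2.750]] (det J = -44.000).
Solving J·Δ = −F gives Δ = (-1.391, 1.043).

(-1.391, 1.043)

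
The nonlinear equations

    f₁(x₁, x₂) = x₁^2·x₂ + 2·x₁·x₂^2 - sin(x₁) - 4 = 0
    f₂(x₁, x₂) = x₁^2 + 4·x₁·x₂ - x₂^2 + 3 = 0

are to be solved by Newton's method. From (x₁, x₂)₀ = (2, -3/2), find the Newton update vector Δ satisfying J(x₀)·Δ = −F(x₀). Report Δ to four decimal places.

At (2, -3/2): F = (-1.909297, -7.2500).
Jacobian J = [[2·x₁·x₂ + 2·x₂^2 - cos(x₁), x₁^2 + 4·x₁·x₂], [2·x₁ + 4·x₂, 4·x₁ - 2·x₂]].
At the point, J = [[-1.083853, -8.0000], [-2.0000, 11.0000]] (det J = -27.922385).
Solving J·Δ = −F gives Δ = (-2.8294, 0.1447).

(-2.8294, 0.1447)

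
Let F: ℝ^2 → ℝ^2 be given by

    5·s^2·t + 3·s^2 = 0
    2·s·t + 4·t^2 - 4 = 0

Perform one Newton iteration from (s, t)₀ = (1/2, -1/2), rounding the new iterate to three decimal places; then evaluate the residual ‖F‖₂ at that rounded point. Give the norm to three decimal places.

At (1/2, -1/2): F = (0.125, -3.500).
Jacobian J = [[10·s·t + 6·s, 5·s^2], [2·t, 2·s + 8·t]].
At the point, J = [[0.500, 1.250], [-1.000, -3.000]] (det J = -0.250).
Solving J·Δ = −F gives Δ = (16.000, -6.500).
Then the next iterate is (s, t)₁ = (16.500, -7.000).
Re-evaluating at (16.500, -7.000): F = (-8712.000, -39.000), so ‖F‖₂ = 8712.087.

8712.087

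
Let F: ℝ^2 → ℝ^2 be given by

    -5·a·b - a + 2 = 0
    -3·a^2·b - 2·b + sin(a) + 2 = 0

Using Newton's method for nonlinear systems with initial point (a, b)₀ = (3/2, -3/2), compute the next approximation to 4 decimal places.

(1.0968, -0.2828)

At (3/2, -3/2): F = (11.7500, 16.122495).
Jacobian J = [[-5·b - 1, -5·a], [-6·a·b + cos(a), -3·a^2 - 2]].
At the point, J = [[6.5000, -7.5000], [13.570737, -8.7500]] (det J = 44.905529).
Solving J·Δ = −F gives Δ = (-0.4032, 1.2172).
Then the next iterate is (a, b)₁ = (1.0968, -0.2828).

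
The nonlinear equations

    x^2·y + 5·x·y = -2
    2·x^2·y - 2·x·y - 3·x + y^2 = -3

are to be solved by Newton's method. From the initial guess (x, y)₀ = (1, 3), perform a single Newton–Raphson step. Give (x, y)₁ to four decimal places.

At (1, 3): F = (20.0000, 9.0000).
Jacobian J = [[2·x·y + 5·y, x^2 + 5·x], [4·x·y - 2·y - 3, 2·x^2 - 2·x + 2·y]].
At the point, J = [[21.0000, 6.0000], [3.0000, 6.0000]] (det J = 108.0000).
Solving J·Δ = −F gives Δ = (-0.6111, -1.1944).
Then the next iterate is (x, y)₁ = (0.3889, 1.8056).

(0.3889, 1.8056)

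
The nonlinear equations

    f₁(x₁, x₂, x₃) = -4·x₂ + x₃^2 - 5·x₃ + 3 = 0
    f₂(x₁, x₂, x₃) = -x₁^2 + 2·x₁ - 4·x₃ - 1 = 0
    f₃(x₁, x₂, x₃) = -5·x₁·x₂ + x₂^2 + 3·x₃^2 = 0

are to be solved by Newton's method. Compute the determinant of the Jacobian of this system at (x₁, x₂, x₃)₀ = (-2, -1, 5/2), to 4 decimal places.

440.0000

J = [[0, -4, 2·x₃ - 5], [-2·x₁ + 2, 0, -4], [-5·x₂, -5·x₁ + 2·x₂, 6·x₃]].
At the point, J = [[0.0000, -4.0000, 0.0000], [6.0000, 0.0000, -4.0000], [5.0000, 8.0000, 15.0000]].
det J = 440.0000.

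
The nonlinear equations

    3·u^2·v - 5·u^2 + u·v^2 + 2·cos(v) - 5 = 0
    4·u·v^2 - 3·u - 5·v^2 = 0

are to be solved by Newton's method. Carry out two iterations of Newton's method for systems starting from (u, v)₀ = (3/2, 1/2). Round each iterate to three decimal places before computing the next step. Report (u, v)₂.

(-1.981, -2.953)

At (3/2, 1/2): F = (-10.74483, -4.250).
Jacobian J = [[6·u·v - 10·u + v^2, 3·u^2 + 2·u·v - 2·sin(v)], [4·v^2 - 3, 8·u·v - 10·v]].
At the point, J = [[-10.250, 7.29115], [-2.000, 1.000]] (det J = 4.33230).
Solving J·Δ = −F gives Δ = (-4.672, -5.095).
Then the next iterate is (u, v)₁ = (-3.172, -4.595).
Round to (-3.172, -4.595) and repeat: F = (-261.21478, -363.94887), J = [[140.28607, 57.34920], [81.45610, 162.55272]].
Δ = (1.191, 1.642), so (u, v)₂ = (-1.981, -2.953).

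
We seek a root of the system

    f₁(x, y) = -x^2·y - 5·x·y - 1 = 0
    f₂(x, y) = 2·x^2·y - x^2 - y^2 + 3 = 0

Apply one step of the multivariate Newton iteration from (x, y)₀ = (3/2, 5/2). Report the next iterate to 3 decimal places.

(0.959, 1.008)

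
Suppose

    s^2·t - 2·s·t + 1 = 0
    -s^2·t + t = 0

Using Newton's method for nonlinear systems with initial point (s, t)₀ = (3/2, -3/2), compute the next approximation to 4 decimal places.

At (3/2, -3/2): F = (2.1250, 1.8750).
Jacobian J = [[2·s·t - 2·t, s^2 - 2·s], [-2·s·t, -s^2 + 1]].
At the point, J = [[-1.5000, -0.7500], [4.5000, -1.2500]] (det J = 5.2500).
Solving J·Δ = −F gives Δ = (0.2381, 2.3571).
Then the next iterate is (s, t)₁ = (1.7381, 0.8571).

(1.7381, 0.8571)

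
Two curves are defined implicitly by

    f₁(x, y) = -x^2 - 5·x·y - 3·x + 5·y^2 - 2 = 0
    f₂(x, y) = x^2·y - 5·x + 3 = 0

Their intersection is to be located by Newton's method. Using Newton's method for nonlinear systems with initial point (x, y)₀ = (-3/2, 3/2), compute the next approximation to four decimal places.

At (-3/2, 3/2): F = (22.7500, 13.8750).
Jacobian J = [[-2·x - 5·y - 3, -5·x + 10·y], [2·x·y - 5, x^2]].
At the point, J = [[-7.5000, 22.5000], [-9.5000, 2.2500]] (det J = 196.8750).
Solving J·Δ = −F gives Δ = (1.3257, -0.5692).
Then the next iterate is (x, y)₁ = (-0.1743, 0.9308).

(-0.1743, 0.9308)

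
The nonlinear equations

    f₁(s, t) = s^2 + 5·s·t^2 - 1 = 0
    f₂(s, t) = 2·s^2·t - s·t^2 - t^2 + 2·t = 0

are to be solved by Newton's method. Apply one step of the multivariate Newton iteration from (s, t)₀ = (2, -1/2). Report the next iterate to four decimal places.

(1.4563, -0.2354)

At (2, -1/2): F = (5.5000, -5.7500).
Jacobian J = [[2·s + 5·t^2, 10·s·t], [4·s·t - t^2, 2·s^2 - 2·s·t - 2·t + 2]].
At the point, J = [[5.2500, -10.0000], [-4.2500, 13.0000]] (det J = 25.7500).
Solving J·Δ = −F gives Δ = (-0.5437, 0.2646).
Then the next iterate is (s, t)₁ = (1.4563, -0.2354).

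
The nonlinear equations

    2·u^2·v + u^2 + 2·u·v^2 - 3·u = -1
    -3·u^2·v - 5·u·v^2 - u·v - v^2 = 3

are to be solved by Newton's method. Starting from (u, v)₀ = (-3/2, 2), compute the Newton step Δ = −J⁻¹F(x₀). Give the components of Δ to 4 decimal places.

At (-3/2, 2): F = (4.7500, 12.5000).
Jacobian J = [[4·u·v + 2·u + 2·v^2 - 3, 2·u^2 + 4·u·v], [-6·u·v - 5·v^2 - v, -3·u^2 - 10·u·v - u - 2·v]].
At the point, J = [[-10.0000, -7.5000], [-4.0000, 20.7500]] (det J = -237.5000).
Solving J·Δ = −F gives Δ = (0.8097, -0.4463).

(0.8097, -0.4463)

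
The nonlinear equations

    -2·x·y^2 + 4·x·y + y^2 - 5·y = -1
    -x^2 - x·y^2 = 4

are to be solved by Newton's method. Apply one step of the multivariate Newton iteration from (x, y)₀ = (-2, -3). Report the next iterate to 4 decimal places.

At (-2, -3): F = (85.0000, 10.0000).
Jacobian J = [[-2·y^2 + 4·y, -4·x·y + 4·x + 2·y - 5], [-2·x - y^2, -2·x·y]].
At the point, J = [[-30.0000, -43.0000], [-5.0000, -12.0000]] (det J = 145.0000).
Solving J·Δ = −F gives Δ = (4.0690, -0.8621).
Then the next iterate is (x, y)₁ = (2.0690, -3.8621).

(2.0690, -3.8621)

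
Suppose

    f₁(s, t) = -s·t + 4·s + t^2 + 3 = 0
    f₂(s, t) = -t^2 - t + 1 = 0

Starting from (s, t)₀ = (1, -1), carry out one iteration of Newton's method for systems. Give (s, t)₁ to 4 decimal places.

(-1.4000, -2.0000)

At (1, -1): F = (9.0000, 1.0000).
Jacobian J = [[-t + 4, -s + 2·t], [0, -2·t - 1]].
At the point, J = [[5.0000, -3.0000], [0.0000, 1.0000]] (det J = 5.0000).
Solving J·Δ = −F gives Δ = (-2.4000, -1.0000).
Then the next iterate is (s, t)₁ = (-1.4000, -2.0000).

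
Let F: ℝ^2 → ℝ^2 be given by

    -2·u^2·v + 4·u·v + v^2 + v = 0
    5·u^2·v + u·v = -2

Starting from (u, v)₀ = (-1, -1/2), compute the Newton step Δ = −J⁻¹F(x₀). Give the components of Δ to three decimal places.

(-1.000, 1.125)

At (-1, -1/2): F = (2.750, 0.000).
Jacobian J = [[-4·u·v + 4·v, -2·u^2 + 4·u + 2·v + 1], [10·u·v + v, 5·u^2 + u]].
At the point, J = [[-4.000, -6.000], [4.500, 4.000]] (det J = 11.000).
Solving J·Δ = −F gives Δ = (-1.000, 1.125).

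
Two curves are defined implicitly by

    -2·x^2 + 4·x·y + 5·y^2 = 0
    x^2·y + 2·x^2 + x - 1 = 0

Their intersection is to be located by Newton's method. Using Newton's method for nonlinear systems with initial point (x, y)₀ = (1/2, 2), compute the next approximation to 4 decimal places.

At (1/2, 2): F = (23.5000, 0.5000).
Jacobian J = [[-4·x + 4·y, 4·x + 10·y], [2·x·y + 4·x + 1, x^2]].
At the point, J = [[6.0000, 22.0000], [5.0000, 0.2500]] (det J = -108.5000).
Solving J·Δ = −F gives Δ = (-0.0472, -1.0553).
Then the next iterate is (x, y)₁ = (0.4528, 0.9447).

(0.4528, 0.9447)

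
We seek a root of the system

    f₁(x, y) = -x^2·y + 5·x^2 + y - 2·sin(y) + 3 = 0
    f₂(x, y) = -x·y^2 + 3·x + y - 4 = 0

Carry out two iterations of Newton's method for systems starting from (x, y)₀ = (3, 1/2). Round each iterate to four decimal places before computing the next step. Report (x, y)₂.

(0.2627, -0.6726)

At (3, 1/2): F = (43.041149, 4.7500).
Jacobian J = [[-2·x·y + 10·x, -x^2 - 2·cos(y) + 1], [-y^2 + 3, -2·x·y + 1]].
At the point, J = [[27.0000, -9.755165], [2.7500, -2.0000]] (det J = -27.173296).
Solving J·Δ = −F gives Δ = (-1.4627, 0.3638).
Then the next iterate is (x, y)₁ = (1.5373, 0.8638).
Round to (1.5373, 0.8638) and repeat: F = (12.118213, 0.328643), J = [[12.717161, -2.662397], [2.253850, -1.655839]].
Δ = (-1.2746, -1.5364), so (x, y)₂ = (0.2627, -0.6726).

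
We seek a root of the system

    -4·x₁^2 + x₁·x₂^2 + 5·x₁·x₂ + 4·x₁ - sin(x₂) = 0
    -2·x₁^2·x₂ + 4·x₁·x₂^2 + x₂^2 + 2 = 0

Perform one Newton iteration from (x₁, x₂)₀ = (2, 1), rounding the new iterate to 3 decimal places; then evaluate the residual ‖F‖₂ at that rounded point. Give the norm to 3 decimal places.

At (2, 1): F = (3.15853, 3.000).
Jacobian J = [[-8·x₁ + x₂^2 + 5·x₂ + 4, 2·x₁·x₂ + 5·x₁ - cos(x₂)], [-4·x₁·x₂ + 4·x₂^2, -2·x₁^2 + 8·x₁·x₂ + 2·x₂]].
At the point, J = [[-6.000, 13.45970], [-4.000, 10.000]] (det J = -6.16121).
Solving J·Δ = −F gives Δ = (-1.427, -0.871).
Then the next iterate is (x₁, x₂)₁ = (0.573, 0.129).
Re-evaluating at (0.573, 0.129): F = (1.22916, 1.97007), so ‖F‖₂ = 2.322.

2.322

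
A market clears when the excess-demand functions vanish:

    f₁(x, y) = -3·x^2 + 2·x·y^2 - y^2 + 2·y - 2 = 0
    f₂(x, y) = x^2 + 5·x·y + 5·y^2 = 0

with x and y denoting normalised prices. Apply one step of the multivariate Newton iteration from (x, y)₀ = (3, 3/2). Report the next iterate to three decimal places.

(1.157, 0.904)

At (3, 3/2): F = (-14.750, 42.750).
Jacobian J = [[-6·x + 2·y^2, 4·x·y - 2·y + 2], [2·x + 5·y, 5·x + 10·y]].
At the point, J = [[-13.500, 17.000], [13.500, 30.000]] (det J = -634.500).
Solving J·Δ = −F gives Δ = (-1.843, -0.596).
Then the next iterate is (x, y)₁ = (1.157, 0.904).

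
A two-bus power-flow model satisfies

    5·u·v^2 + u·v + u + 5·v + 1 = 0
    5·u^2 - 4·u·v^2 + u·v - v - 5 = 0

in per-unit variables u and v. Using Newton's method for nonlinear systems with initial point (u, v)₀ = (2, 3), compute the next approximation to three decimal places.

(0.785, 2.187)

At (2, 3): F = (114.000, -54.000).
Jacobian J = [[5·v^2 + v + 1, 10·u·v + u + 5], [10·u - 4·v^2 + v, -8·u·v + u - 1]].
At the point, J = [[49.000, 67.000], [-13.000, -47.000]] (det J = -1432.000).
Solving J·Δ = −F gives Δ = (-1.215, -0.813).
Then the next iterate is (u, v)₁ = (0.785, 2.187).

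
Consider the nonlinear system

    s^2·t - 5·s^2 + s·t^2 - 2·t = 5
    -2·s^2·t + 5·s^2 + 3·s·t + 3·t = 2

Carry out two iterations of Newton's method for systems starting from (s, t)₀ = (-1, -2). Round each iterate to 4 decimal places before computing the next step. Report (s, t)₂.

At (-1, -2): F = (-12.0000, 7.0000).
Jacobian J = [[2·s·t - 10·s + t^2, s^2 + 2·s·t - 2], [-4·s·t + 10·s + 3·t, -2·s^2 + 3·s + 3]].
At the point, J = [[18.0000, 3.0000], [-24.0000, -2.0000]] (det J = 36.0000).
Solving J·Δ = −F gives Δ = (-0.0833, 4.5000).
Then the next iterate is (s, t)₁ = (-1.0833, 2.5000).
Round to (-1.0833, 2.5000) and repeat: F = (-19.704472, -2.624750), J = [[11.6665, -6.242961], [7.5000, -2.596978]].
Δ = (-2.1051, -7.0902), so (s, t)₂ = (-3.1884, -4.5902).

(-3.1884, -4.5902)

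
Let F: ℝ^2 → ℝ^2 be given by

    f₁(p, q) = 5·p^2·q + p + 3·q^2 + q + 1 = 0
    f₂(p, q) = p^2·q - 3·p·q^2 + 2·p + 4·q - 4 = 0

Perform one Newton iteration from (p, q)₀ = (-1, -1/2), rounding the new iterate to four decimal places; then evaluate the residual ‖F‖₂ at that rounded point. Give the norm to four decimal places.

At (-1, -1/2): F = (-2.2500, -7.7500).
Jacobian J = [[10·p·q + 1, 5·p^2 + 6·q + 1], [2·p·q - 3·q^2 + 2, p^2 - 6·p·q + 4]].
At the point, J = [[6.0000, 3.0000], [2.2500, 2.0000]] (det J = 5.2500).
Solving J·Δ = −F gives Δ = (-3.5714, 7.8929).
Then the next iterate is (p, q)₁ = (-4.5714, 7.3929).
Re-evaluating at (-4.5714, 7.3929): F = (940.259367, 920.472586), so ‖F‖₂ = 1315.8106.

1315.8106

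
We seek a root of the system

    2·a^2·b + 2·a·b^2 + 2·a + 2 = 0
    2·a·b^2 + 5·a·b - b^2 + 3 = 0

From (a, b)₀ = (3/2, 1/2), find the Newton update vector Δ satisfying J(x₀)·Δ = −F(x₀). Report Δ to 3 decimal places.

(-0.727, -0.534)

At (3/2, 1/2): F = (8.000, 7.250).
Jacobian J = [[4·a·b + 2·b^2 + 2, 2·a^2 + 4·a·b], [2·b^2 + 5·b, 4·a·b + 5·a - 2·b]].
At the point, J = [[5.500, 7.500], [3.000, 9.500]] (det J = 29.750).
Solving J·Δ = −F gives Δ = (-0.727, -0.534).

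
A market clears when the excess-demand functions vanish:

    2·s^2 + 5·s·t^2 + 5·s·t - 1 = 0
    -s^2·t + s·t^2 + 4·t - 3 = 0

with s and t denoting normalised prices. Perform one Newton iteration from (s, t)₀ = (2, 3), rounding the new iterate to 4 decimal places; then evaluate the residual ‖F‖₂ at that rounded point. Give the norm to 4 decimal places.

At (2, 3): F = (127.0000, 15.0000).
Jacobian J = [[4·s + 5·t^2 + 5·t, 10·s·t + 5·s], [-2·s·t + t^2, -s^2 + 2·s·t + 4]].
At the point, J = [[68.0000, 70.0000], [-3.0000, 12.0000]] (det J = 1026.0000).
Solving J·Δ = −F gives Δ = (-0.4620, -1.3655).
Then the next iterate is (s, t)₁ = (1.5380, 1.6345).
Re-evaluating at (1.5380, 1.6345): F = (36.844722, 3.780588), so ‖F‖₂ = 37.0382.

37.0382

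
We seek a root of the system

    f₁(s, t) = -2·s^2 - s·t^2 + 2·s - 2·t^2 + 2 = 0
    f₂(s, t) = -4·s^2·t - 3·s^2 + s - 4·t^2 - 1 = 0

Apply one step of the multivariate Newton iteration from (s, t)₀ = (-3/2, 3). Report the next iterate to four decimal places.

(-2.1623, -0.1126)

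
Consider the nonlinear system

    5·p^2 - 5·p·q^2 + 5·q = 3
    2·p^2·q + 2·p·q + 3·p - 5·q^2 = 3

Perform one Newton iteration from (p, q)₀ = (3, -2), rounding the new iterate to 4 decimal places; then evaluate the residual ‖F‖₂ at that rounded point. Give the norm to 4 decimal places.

At (3, -2): F = (-28.0000, -62.0000).
Jacobian J = [[10·p - 5·q^2, -10·p·q + 5], [4·p·q + 2·q + 3, 2·p^2 + 2·p - 10·q]].
At the point, J = [[10.0000, 65.0000], [-25.0000, 44.0000]] (det J = 2065.0000).
Solving J·Δ = −F gives Δ = (-1.3550, 0.6392).
Then the next iterate is (p, q)₁ = (1.6450, -1.3608).
Re-evaluating at (1.6450, -1.3608): F = (-11.504738, -19.165633), so ‖F‖₂ = 22.3535.

22.3535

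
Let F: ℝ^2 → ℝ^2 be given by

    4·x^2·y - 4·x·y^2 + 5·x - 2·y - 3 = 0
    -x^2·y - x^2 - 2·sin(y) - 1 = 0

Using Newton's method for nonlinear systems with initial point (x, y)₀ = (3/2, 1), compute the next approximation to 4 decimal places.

At (3/2, 1): F = (5.5000, -7.182942).
Jacobian J = [[8·x·y - 4·y^2 + 5, 4·x^2 - 8·x·y - 2], [-2·x·y - 2·x, -x^2 - 2·cos(y)]].
At the point, J = [[13.0000, -5.0000], [-6.0000, -3.330605]] (det J = -73.297860).
Solving J·Δ = −F gives Δ = (-0.7399, -0.8237).
Then the next iterate is (x, y)₁ = (0.7601, 0.1763).

(0.7601, 0.1763)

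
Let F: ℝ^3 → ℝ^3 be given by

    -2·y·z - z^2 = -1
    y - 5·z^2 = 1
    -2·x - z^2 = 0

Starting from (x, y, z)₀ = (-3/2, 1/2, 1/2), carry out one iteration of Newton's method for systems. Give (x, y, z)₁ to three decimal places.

(-0.018, 1.179, 0.286)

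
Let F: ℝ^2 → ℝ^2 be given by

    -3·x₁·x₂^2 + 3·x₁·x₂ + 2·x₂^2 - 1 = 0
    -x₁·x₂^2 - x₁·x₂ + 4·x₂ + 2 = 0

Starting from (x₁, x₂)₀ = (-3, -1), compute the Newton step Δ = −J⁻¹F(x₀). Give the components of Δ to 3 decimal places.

(-7.167, 2.000)

At (-3, -1): F = (19.000, -2.000).
Jacobian J = [[-3·x₂^2 + 3·x₂, -6·x₁·x₂ + 3·x₁ + 4·x₂], [-x₂^2 - x₂, -2·x₁·x₂ - x₁ + 4]].
At the point, J = [[-6.000, -31.000], [0.000, 1.000]] (det J = -6.000).
Solving J·Δ = −F gives Δ = (-7.167, 2.000).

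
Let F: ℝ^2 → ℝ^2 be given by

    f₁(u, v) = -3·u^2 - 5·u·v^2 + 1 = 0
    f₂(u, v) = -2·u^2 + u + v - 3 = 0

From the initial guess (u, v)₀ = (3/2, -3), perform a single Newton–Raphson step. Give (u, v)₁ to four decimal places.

(-0.4401, -3.7003)

At (3/2, -3): F = (-73.2500, -9.0000).
Jacobian J = [[-6·u - 5·v^2, -10·u·v], [-4·u + 1, 1]].
At the point, J = [[-54.0000, 45.0000], [-5.0000, 1.0000]] (det J = 171.0000).
Solving J·Δ = −F gives Δ = (-1.9401, -0.7003).
Then the next iterate is (u, v)₁ = (-0.4401, -3.7003).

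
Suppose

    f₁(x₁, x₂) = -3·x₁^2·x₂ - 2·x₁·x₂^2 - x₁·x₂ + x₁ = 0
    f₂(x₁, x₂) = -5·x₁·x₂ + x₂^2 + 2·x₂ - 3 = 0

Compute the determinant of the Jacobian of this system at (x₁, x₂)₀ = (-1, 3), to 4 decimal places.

J = [[-6·x₁·x₂ - 2·x₂^2 - x₂ + 1, -3·x₁^2 - 4·x₁·x₂ - x₁], [-5·x₂, -5·x₁ + 2·x₂ + 2]].
At the point, J = [[-2.0000, 10.0000], [-15.0000, 13.0000]].
det J = 124.0000.

124.0000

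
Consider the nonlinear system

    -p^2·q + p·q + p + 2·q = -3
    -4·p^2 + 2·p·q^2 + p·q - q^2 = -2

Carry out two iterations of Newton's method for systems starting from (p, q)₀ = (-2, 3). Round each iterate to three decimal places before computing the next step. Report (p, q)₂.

(-2.447, -1.220)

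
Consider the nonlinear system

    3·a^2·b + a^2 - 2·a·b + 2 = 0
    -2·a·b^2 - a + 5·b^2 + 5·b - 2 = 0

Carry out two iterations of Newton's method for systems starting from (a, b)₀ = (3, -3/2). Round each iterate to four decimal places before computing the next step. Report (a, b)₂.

(4.8605, 3.1508)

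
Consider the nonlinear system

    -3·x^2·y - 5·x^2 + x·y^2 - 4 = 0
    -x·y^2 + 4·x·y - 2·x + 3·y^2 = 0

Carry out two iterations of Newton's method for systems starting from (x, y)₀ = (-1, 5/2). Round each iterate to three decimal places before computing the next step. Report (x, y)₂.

(-0.056, 0.645)

At (-1, 5/2): F = (-22.750, 17.000).
Jacobian J = [[-6·x·y - 10·x + y^2, -3·x^2 + 2·x·y], [-y^2 + 4·y - 2, -2·x·y + 4·x + 6·y]].
At the point, J = [[31.250, -8.000], [1.750, 16.000]] (det J = 514.000).
Solving J·Δ = −F gives Δ = (0.444, -1.111).
Then the next iterate is (x, y)₁ = (-0.556, 1.389).
Round to (-0.556, 1.389) and repeat: F = (-7.90655, 4.88353), J = [[12.12303, -2.47198], [1.62668, 7.65457]].
Δ = (0.500, -0.744), so (x, y)₂ = (-0.056, 0.645).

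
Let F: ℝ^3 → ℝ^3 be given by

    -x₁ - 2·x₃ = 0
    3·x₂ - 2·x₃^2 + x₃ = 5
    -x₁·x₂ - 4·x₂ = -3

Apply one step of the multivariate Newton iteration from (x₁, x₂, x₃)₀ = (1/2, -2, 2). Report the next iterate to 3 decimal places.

At (1/2, -2, 2): F = (-4.500, -17.000, 12.000).
Jacobian J = [[-1, 0, -2], [0, 3, -4·x₃ + 1], [-x₂, -x₁ - 4, 0]].
At the point, J = [[-1.000, 0.000, -2.000], [0.000, 3.000, -7.000], [2.000, -4.500, 0.000]] (det J = 43.500).
Solving J·Δ = −F gives Δ = (-1.397, 2.046, -1.552).
Then the next iterate is (x₁, x₂, x₃)₁ = (-0.897, 0.046, 0.448).

(-0.897, 0.046, 0.448)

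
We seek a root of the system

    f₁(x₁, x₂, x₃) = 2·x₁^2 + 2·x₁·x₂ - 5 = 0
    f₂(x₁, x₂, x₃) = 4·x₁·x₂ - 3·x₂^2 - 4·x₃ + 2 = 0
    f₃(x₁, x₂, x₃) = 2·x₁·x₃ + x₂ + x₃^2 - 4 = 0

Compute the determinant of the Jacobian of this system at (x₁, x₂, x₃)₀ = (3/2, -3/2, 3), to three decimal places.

J = [[4·x₁ + 2·x₂, 2·x₁, 0], [4·x₂, 4·x₁ - 6·x₂, -4], [2·x₃, 1, 2·x₁ + 2·x₃]].
At the point, J = [[3.000, 3.000, 0.000], [-6.000, 15.000, -4.000], [6.000, 1.000, 9.000]].
det J = 507.000.

507.000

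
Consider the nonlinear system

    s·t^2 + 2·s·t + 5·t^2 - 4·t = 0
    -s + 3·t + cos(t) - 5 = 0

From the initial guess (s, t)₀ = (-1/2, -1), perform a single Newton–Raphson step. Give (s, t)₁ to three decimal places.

(-3.916, -0.077)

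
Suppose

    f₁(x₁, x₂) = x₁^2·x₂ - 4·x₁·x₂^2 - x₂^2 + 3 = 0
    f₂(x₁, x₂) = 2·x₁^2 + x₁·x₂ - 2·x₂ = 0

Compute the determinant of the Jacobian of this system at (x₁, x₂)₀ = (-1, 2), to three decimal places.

J = [[2·x₁·x₂ - 4·x₂^2, x₁^2 - 8·x₁·x₂ - 2·x₂], [4·x₁ + x₂, x₁ - 2]].
At the point, J = [[-20.000, 13.000], [-2.000, -3.000]].
det J = 86.000.

86.000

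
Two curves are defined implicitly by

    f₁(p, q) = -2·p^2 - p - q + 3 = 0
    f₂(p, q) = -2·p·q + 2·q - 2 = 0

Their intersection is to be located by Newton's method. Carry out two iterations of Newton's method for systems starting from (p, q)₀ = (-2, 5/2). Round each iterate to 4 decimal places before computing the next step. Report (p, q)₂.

At (-2, 5/2): F = (-5.5000, 13.0000).
Jacobian J = [[-4·p - 1, -1], [-2·q, -2·p + 2]].
At the point, J = [[7.0000, -1.0000], [-5.0000, 6.0000]] (det J = 37.0000).
Solving J·Δ = −F gives Δ = (0.5405, -1.7162).
Then the next iterate is (p, q)₁ = (-1.4595, 0.7838).
Round to (-1.4595, 0.7838) and repeat: F = (-0.584581, 1.855512), J = [[4.8380, -1.0000], [-1.5676, 4.9190]].
Δ = (0.0459, -0.3626), so (p, q)₂ = (-1.4136, 0.4212).

(-1.4136, 0.4212)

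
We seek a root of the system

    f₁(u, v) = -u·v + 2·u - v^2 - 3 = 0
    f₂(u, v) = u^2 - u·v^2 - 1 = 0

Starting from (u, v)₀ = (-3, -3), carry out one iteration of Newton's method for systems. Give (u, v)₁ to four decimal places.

(-6.8000, 2.1111)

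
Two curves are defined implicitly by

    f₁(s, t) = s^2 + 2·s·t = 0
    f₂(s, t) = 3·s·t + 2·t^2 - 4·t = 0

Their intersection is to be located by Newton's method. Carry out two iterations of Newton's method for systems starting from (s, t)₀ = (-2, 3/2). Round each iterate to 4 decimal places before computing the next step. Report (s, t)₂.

At (-2, 3/2): F = (-2.0000, -10.5000).
Jacobian J = [[2·s + 2·t, 2·s], [3·t, 3·s + 4·t - 4]].
At the point, J = [[-1.0000, -4.0000], [4.5000, -4.0000]] (det J = 22.0000).
Solving J·Δ = −F gives Δ = (1.5455, -0.8864).
Then the next iterate is (s, t)₁ = (-0.4545, 0.6136).
Round to (-0.4545, 0.6136) and repeat: F = (-0.351192, -2.538034), J = [[0.3182, -0.9090], [1.8408, -2.9091]].
Δ = (1.7194, 0.2155), so (s, t)₂ = (1.2649, 0.8291).

(1.2649, 0.8291)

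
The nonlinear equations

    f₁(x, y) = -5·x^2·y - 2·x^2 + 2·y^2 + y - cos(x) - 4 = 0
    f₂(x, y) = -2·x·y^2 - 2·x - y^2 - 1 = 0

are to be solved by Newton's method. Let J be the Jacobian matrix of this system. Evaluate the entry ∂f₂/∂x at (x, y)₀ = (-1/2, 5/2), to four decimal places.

-14.5000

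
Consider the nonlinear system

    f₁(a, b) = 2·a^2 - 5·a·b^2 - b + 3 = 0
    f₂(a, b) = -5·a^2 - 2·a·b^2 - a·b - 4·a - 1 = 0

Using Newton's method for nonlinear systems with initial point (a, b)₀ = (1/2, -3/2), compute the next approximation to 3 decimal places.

At (1/2, -3/2): F = (-0.625, -5.750).
Jacobian J = [[4·a - 5·b^2, -10·a·b - 1], [-10·a - 2·b^2 - b - 4, -4·a·b - a]].
At the point, J = [[-9.250, 6.500], [-12.000, 2.500]] (det J = 54.875).
Solving J·Δ = −F gives Δ = (-0.653, -0.833).
Then the next iterate is (a, b)₁ = (-0.153, -2.333).

(-0.153, -2.333)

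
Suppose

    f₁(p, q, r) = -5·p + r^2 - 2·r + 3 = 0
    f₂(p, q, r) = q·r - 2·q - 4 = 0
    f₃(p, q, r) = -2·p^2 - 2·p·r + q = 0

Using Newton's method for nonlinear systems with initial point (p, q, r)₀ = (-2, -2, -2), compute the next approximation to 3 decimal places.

(-1.477, -2.532, 1.064)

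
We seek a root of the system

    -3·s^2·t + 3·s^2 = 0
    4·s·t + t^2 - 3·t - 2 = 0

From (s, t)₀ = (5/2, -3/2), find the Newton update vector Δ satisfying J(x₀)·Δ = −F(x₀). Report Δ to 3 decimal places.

(0.125, 2.750)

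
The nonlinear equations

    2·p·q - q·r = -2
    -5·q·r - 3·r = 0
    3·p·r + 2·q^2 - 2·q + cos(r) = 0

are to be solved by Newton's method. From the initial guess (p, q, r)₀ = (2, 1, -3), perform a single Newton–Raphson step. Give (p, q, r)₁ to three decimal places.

(0.852, 0.277, -1.355)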